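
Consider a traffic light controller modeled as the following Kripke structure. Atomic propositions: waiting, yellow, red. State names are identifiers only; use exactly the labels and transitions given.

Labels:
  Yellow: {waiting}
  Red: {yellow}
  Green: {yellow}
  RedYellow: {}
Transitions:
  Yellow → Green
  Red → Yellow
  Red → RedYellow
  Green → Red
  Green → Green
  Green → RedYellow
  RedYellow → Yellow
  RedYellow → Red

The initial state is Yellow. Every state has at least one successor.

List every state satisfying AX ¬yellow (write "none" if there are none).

{Red}

States satisfying ¬yellow: {Yellow, RedYellow}.
States satisfying AX ¬yellow: {Red}.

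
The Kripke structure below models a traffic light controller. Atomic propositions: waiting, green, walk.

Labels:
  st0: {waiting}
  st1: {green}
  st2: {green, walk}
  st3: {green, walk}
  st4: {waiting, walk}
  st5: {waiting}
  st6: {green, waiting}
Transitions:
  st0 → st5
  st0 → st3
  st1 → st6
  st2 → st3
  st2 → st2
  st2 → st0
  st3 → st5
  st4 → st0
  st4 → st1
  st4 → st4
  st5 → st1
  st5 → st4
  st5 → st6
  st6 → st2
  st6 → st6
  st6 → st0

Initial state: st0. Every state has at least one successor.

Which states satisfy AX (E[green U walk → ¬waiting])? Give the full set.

{st0, st1, st2, st3, st6}

States satisfying E[green U walk → ¬waiting]: {st0, st1, st2, st3, st5, st6}.
States satisfying AX (E[green U walk → ¬waiting]): {st0, st1, st2, st3, st6}.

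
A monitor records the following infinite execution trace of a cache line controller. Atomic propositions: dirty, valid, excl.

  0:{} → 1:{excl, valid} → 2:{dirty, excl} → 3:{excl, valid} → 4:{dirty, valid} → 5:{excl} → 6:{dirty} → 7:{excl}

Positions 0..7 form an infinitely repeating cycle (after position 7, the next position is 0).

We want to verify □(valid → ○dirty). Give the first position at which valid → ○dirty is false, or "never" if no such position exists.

Check valid → ○dirty at each position in order: 0 ✓, 1 ✓, 2 ✓, 3 ✓.
At position 4 the labels are {dirty, valid} and the next position 5 has {excl}, so valid → ○dirty is false there. This is the first violation.

4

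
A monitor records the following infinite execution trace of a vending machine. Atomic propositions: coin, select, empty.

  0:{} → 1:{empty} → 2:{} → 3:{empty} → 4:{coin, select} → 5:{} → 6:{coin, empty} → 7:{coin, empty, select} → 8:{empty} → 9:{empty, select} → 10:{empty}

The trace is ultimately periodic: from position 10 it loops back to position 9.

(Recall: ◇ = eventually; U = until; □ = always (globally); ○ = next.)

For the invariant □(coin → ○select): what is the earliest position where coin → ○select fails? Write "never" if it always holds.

Check coin → ○select at each position in order: 0 ✓, 1 ✓, 2 ✓, 3 ✓.
At position 4 the labels are {coin, select} and the next position 5 has {}, so coin → ○select is false there. This is the first violation.

4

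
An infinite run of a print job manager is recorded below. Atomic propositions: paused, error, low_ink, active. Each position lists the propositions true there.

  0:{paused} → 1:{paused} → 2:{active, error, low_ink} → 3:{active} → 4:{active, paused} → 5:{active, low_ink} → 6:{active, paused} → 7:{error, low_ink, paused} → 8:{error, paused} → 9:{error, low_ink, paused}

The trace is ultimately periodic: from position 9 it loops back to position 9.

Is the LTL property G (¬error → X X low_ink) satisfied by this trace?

¬error → X X low_ink must hold at every position from 0 onward. It fails at position 1, so G (¬error → X X low_ink) is false.
Positions where ¬error holds: 0, 1, 3, 4, 5, 6.
Check X X low_ink at each: 0→ok, 1→fails, 3→ok, 4→fails, 5→ok, 6→fails.

Violated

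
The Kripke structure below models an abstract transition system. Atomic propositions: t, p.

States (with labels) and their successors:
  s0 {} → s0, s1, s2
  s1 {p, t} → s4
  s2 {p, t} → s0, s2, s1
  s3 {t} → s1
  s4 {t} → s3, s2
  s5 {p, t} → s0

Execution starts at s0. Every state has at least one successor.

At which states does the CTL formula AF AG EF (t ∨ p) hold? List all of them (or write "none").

{s0, s1, s2, s3, s4, s5}

States satisfying AG EF (t ∨ p): {s0, s1, s2, s3, s4, s5}.
States satisfying AF AG EF (t ∨ p): {s0, s1, s2, s3, s4, s5}.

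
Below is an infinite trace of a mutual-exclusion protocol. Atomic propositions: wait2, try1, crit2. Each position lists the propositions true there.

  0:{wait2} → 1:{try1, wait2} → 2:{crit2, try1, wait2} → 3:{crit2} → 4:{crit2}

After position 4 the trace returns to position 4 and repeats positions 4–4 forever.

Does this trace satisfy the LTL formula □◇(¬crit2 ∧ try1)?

Violated

◇(¬crit2 ∧ try1) must hold at every position from 0 onward. It fails at position 2, so □◇(¬crit2 ∧ try1) is false.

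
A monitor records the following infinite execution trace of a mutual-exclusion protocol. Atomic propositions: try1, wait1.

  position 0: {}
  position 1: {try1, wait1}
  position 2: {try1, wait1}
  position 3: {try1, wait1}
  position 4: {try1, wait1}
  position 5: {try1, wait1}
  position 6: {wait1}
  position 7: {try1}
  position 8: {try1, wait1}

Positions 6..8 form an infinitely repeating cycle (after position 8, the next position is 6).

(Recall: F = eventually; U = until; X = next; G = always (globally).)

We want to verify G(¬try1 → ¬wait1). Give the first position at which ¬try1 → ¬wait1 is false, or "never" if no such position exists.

6

Check ¬try1 → ¬wait1 at each position in order: 0 ✓, 1 ✓, 2 ✓, 3 ✓, 4 ✓, 5 ✓.
At position 6 the labels are {wait1}, so ¬try1 → ¬wait1 is false there. This is the first violation.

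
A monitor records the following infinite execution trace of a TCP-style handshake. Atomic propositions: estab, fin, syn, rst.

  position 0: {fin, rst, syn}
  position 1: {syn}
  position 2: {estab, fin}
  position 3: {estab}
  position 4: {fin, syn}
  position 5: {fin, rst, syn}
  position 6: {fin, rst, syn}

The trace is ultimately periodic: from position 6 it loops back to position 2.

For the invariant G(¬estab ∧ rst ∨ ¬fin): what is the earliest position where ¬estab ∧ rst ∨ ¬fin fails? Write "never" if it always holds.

Check ¬estab ∧ rst ∨ ¬fin at each position in order: 0 ✓, 1 ✓.
At position 2 the labels are {estab, fin}, so ¬estab ∧ rst ∨ ¬fin is false there. This is the first violation.

2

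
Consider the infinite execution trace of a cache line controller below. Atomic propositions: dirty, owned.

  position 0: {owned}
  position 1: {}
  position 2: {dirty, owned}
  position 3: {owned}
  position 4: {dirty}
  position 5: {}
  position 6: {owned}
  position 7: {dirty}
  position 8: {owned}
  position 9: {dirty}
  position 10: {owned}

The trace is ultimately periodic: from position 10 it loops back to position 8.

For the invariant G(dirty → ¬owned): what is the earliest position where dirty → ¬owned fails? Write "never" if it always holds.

Check dirty → ¬owned at each position in order: 0 ✓, 1 ✓.
At position 2 the labels are {dirty, owned}, so dirty → ¬owned is false there. This is the first violation.

2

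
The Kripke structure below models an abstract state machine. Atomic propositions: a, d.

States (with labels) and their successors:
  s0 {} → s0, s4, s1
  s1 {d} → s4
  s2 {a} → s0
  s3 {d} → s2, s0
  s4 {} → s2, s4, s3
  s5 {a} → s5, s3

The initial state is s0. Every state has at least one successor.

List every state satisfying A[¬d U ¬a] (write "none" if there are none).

{s0, s1, s2, s3, s4}

States satisfying ¬d: {s0, s2, s4, s5}.
States satisfying ¬a: {s0, s1, s3, s4}.
States satisfying A[¬d U ¬a]: {s0, s1, s2, s3, s4}.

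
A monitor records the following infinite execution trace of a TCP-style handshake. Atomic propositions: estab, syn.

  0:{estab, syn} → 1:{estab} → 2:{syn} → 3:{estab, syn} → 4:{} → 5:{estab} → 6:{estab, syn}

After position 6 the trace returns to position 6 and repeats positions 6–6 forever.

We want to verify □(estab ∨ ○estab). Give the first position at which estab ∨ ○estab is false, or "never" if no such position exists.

never

estab ∨ ○estab holds at every position 0..6, and those are all the positions the trace ever visits, so the invariant □(estab ∨ ○estab) is never violated.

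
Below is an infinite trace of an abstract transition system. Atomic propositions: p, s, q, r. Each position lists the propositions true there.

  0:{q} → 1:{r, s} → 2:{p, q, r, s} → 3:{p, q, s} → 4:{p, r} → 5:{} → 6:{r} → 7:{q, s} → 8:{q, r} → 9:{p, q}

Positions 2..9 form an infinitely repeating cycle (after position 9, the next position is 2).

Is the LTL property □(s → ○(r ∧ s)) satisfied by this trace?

s → ○(r ∧ s) must hold at every position from 0 onward. It fails at position 2, so □(s → ○(r ∧ s)) is false.
Positions where s holds: 1, 2, 3, 7.
Check ○(r ∧ s) at each: 1→ok, 2→fails, 3→fails, 7→fails.

No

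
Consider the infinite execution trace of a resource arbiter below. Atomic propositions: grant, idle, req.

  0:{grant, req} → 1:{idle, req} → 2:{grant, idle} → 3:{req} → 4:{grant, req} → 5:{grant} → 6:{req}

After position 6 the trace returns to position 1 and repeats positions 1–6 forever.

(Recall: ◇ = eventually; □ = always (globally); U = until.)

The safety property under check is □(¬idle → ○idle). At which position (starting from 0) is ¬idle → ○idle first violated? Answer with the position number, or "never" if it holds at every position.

3

Check ¬idle → ○idle at each position in order: 0 ✓, 1 ✓, 2 ✓.
At position 3 the labels are {req} and the next position 4 has {grant, req}, so ¬idle → ○idle is false there. This is the first violation.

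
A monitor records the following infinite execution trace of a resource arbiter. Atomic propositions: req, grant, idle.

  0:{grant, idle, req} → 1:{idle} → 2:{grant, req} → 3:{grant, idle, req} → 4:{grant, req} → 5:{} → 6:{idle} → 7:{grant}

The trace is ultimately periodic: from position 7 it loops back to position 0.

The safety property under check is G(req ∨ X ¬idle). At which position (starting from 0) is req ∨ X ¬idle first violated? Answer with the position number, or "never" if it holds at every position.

5

Check req ∨ X ¬idle at each position in order: 0 ✓, 1 ✓, 2 ✓, 3 ✓, 4 ✓.
At position 5 the labels are {} and the next position 6 has {idle}, so req ∨ X ¬idle is false there. This is the first violation.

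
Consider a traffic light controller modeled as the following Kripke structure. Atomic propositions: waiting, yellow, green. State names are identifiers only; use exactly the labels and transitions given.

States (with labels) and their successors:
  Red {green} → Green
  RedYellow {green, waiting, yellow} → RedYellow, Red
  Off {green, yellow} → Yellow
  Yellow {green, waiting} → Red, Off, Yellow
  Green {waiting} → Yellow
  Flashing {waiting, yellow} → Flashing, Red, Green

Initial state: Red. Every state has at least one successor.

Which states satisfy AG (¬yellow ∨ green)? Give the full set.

States satisfying ¬yellow ∨ green: {Red, RedYellow, Off, Yellow, Green}.
States satisfying AG (¬yellow ∨ green): {Red, RedYellow, Off, Yellow, Green}.

{Red, RedYellow, Off, Yellow, Green}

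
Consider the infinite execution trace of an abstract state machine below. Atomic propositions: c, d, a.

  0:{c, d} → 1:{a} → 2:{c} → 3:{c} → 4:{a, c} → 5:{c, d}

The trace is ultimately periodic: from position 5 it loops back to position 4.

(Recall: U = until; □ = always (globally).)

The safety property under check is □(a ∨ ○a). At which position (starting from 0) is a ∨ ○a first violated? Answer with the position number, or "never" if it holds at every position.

2

Check a ∨ ○a at each position in order: 0 ✓, 1 ✓.
At position 2 the labels are {c} and the next position 3 has {c}, so a ∨ ○a is false there. This is the first violation.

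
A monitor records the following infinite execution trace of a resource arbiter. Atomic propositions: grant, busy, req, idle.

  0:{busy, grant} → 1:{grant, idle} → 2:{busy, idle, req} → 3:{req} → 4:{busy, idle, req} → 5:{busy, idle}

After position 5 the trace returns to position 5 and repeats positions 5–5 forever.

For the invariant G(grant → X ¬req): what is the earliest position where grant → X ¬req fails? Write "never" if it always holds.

Check grant → X ¬req at each position in order: 0 ✓.
At position 1 the labels are {grant, idle} and the next position 2 has {busy, idle, req}, so grant → X ¬req is false there. This is the first violation.

1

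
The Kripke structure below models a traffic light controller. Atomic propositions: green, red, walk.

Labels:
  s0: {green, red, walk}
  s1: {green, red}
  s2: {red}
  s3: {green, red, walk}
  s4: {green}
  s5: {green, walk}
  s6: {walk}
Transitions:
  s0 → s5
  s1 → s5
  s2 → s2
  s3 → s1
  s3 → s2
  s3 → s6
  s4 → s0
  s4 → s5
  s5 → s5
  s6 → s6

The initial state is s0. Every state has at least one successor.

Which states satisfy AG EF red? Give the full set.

States satisfying EF red: {s0, s1, s2, s3, s4}.
States satisfying AG EF red: {s2}.

{s2}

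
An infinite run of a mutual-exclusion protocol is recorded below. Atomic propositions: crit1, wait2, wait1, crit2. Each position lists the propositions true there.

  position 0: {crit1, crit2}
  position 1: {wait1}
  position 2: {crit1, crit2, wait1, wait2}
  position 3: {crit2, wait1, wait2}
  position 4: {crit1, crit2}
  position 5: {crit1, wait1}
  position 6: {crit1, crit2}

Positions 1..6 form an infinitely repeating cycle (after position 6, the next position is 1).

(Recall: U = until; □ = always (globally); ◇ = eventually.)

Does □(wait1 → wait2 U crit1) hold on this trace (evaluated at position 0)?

Violated

wait1 → wait2 U crit1 must hold at every position from 0 onward. It fails at position 1, so □(wait1 → wait2 U crit1) is false.
Positions where wait1 holds: 1, 2, 3, 5.
Check wait2 U crit1 at each: 1→fails, 2→ok, 3→ok, 5→ok.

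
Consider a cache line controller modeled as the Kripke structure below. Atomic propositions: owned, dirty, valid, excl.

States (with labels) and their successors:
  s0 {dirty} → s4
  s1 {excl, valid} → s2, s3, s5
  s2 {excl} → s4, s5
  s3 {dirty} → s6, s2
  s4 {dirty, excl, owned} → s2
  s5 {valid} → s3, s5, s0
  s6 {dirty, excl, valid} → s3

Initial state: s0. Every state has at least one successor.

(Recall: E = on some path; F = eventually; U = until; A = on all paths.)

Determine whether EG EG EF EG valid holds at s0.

Satisfied

States satisfying EG EF EG valid: {s0, s1, s2, s3, s4, s5, s6}.
States satisfying EG EG EF EG valid: {s0, s1, s2, s3, s4, s5, s6}.
s0 ∈ Sat(EG EG EF EG valid).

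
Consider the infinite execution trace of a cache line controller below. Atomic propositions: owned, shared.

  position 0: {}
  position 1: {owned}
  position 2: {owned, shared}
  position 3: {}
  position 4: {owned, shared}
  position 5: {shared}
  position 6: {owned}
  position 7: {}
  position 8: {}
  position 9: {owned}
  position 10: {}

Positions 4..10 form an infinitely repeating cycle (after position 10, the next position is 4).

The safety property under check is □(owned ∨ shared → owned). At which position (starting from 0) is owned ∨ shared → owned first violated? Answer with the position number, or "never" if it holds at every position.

Check owned ∨ shared → owned at each position in order: 0 ✓, 1 ✓, 2 ✓, 3 ✓, 4 ✓.
At position 5 the labels are {shared}, so owned ∨ shared → owned is false there. This is the first violation.

5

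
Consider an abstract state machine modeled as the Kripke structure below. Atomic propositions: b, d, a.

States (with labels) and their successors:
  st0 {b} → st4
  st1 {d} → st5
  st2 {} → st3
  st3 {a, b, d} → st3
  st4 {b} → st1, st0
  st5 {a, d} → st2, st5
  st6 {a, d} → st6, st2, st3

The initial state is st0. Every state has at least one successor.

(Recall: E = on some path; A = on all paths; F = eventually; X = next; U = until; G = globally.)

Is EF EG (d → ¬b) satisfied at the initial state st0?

Satisfied

States satisfying EG (d → ¬b): {st0, st1, st4, st5, st6}.
States satisfying EF EG (d → ¬b): {st0, st1, st4, st5, st6}.
Some path from st0 reaches a state where EG (d → ¬b) holds.
st0 ∈ Sat(EF EG (d → ¬b)).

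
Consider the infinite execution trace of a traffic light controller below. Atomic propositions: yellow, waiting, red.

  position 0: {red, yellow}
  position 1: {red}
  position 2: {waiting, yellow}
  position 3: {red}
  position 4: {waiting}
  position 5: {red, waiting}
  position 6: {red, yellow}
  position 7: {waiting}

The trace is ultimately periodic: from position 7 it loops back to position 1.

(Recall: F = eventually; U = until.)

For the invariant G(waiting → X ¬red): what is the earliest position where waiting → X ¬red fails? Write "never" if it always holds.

Check waiting → X ¬red at each position in order: 0 ✓, 1 ✓.
At position 2 the labels are {waiting, yellow} and the next position 3 has {red}, so waiting → X ¬red is false there. This is the first violation.

2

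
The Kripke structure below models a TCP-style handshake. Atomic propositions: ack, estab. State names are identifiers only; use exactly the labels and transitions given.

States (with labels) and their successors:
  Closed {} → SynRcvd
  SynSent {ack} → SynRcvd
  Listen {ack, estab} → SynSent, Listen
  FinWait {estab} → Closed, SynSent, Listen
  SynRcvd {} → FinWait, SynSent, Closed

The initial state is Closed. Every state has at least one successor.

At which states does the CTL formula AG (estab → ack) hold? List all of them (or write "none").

none

States satisfying estab → ack: {Closed, SynSent, Listen, SynRcvd}.
States satisfying AG (estab → ack): ∅.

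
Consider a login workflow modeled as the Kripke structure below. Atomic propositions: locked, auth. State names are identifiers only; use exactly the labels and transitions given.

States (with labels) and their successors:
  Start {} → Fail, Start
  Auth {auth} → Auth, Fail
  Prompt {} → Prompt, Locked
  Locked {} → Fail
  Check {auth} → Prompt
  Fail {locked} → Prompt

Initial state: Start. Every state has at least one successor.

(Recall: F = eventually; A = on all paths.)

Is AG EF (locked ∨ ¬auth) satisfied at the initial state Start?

Satisfied

States satisfying EF (locked ∨ ¬auth): {Start, Auth, Prompt, Locked, Check, Fail}.
States satisfying AG EF (locked ∨ ¬auth): {Start, Auth, Prompt, Locked, Check, Fail}.
Every state reachable from Start satisfies EF (locked ∨ ¬auth).
Start ∈ Sat(AG EF (locked ∨ ¬auth)).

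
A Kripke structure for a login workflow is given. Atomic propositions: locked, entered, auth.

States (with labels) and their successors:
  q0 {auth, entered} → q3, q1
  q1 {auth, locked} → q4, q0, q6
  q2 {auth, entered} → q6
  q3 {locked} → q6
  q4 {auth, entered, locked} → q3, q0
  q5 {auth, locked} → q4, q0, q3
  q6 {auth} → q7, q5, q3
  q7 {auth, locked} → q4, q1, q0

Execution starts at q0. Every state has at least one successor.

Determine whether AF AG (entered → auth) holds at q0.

Yes

States satisfying AG (entered → auth): {q0, q1, q2, q3, q4, q5, q6, q7}.
States satisfying AF AG (entered → auth): {q0, q1, q2, q3, q4, q5, q6, q7}.
q0 ∈ Sat(AF AG (entered → auth)).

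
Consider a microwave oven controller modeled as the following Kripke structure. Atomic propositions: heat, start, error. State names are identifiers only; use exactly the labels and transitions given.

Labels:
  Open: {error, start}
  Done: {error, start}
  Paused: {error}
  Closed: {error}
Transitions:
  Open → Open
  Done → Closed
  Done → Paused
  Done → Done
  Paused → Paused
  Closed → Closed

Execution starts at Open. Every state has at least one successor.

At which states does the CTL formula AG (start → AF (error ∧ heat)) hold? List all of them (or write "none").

States satisfying start → AF (error ∧ heat): {Paused, Closed}.
States satisfying AG (start → AF (error ∧ heat)): {Paused, Closed}.

{Paused, Closed}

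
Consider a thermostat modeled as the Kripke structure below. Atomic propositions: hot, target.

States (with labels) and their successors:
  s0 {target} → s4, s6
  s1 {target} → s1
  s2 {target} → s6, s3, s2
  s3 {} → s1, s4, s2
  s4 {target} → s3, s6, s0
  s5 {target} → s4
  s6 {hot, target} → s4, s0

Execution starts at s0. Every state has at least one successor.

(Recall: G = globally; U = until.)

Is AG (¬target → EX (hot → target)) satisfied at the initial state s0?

States satisfying ¬target → EX (hot → target): {s0, s1, s2, s3, s4, s5, s6}.
States satisfying AG (¬target → EX (hot → target)): {s0, s1, s2, s3, s4, s5, s6}.
Every state reachable from s0 satisfies ¬target → EX (hot → target).
s0 ∈ Sat(AG (¬target → EX (hot → target))).

Holds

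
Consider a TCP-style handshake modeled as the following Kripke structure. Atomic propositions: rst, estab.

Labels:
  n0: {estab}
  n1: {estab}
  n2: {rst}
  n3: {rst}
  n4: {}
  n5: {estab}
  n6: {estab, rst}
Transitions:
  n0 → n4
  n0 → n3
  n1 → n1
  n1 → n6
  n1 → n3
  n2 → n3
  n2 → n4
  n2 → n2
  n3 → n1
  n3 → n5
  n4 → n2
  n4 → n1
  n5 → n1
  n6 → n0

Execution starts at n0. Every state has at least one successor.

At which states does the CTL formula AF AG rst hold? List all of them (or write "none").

none

States satisfying AG rst: ∅.
States satisfying AF AG rst: ∅.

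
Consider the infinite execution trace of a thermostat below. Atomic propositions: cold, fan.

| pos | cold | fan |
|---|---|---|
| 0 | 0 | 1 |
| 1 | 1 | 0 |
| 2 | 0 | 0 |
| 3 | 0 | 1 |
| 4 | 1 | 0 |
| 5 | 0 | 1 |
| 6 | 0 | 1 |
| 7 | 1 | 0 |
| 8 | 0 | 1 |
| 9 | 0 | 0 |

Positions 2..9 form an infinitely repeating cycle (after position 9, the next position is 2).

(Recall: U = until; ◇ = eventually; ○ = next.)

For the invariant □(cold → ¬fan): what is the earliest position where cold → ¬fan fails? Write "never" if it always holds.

cold → ¬fan holds at every position 0..9, and those are all the positions the trace ever visits, so the invariant □(cold → ¬fan) is never violated.

never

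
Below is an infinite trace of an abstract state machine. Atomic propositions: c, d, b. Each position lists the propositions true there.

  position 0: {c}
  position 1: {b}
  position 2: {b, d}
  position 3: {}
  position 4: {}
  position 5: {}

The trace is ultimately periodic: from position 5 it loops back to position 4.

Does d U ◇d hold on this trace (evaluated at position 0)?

Walking from position 0: ◇d first holds at position 0, and d holds at every earlier position along the way, so d U ◇d holds.

Holds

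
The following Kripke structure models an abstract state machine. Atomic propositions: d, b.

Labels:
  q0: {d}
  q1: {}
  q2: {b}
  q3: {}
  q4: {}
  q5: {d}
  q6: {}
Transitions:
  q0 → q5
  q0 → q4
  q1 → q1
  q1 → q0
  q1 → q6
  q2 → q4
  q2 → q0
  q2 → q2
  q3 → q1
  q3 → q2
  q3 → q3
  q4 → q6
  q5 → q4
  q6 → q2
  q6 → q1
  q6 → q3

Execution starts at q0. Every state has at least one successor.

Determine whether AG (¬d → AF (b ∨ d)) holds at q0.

States satisfying ¬d → AF (b ∨ d): {q0, q2, q5}.
States satisfying AG (¬d → AF (b ∨ d)): ∅.
q1 is reachable from q0 and violates ¬d → AF (b ∨ d), so AG fails at q0.
q0 ∉ Sat(AG (¬d → AF (b ∨ d))).

Violated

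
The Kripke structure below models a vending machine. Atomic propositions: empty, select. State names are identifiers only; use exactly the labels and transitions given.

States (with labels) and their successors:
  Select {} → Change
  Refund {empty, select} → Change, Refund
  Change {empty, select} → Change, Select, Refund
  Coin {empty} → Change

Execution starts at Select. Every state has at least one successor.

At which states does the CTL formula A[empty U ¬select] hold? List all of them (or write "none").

States satisfying empty: {Refund, Change, Coin}.
States satisfying ¬select: {Select, Coin}.
States satisfying A[empty U ¬select]: {Select, Coin}.

{Select, Coin}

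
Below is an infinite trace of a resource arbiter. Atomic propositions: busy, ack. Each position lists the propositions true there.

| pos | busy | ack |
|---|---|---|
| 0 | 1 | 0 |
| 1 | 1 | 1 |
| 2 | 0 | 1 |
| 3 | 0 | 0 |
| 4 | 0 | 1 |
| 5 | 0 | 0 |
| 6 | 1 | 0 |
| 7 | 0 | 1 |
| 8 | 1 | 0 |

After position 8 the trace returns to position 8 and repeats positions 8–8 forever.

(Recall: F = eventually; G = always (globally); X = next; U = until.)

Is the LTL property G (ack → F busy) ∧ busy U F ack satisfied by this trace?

ack → F busy holds at every position 0..8, and those are all positions ever visited, so G (ack → F busy) holds.
Positions where ack holds: 1, 2, 4, 7.
Check F busy at each: 1→ok, 2→ok, 4→ok, 7→ok.
Walking from position 0: F ack first holds at position 0, and busy holds at every earlier position along the way, so busy U F ack holds.
At position 0: G (ack → F busy) is true; busy U F ack is true; so G (ack → F busy) ∧ busy U F ack is true.

Holds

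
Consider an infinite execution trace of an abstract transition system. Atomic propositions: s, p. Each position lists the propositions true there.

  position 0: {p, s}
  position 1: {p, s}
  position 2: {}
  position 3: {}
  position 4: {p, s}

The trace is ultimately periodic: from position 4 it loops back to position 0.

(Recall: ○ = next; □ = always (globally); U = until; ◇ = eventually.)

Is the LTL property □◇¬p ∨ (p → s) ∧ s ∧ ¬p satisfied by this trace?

Satisfied

◇¬p holds at every position 0..4, and those are all positions ever visited, so □◇¬p holds.
At position 0: □◇¬p is true; (p → s) ∧ s ∧ ¬p is false; so □◇¬p ∨ (p → s) ∧ s ∧ ¬p is true.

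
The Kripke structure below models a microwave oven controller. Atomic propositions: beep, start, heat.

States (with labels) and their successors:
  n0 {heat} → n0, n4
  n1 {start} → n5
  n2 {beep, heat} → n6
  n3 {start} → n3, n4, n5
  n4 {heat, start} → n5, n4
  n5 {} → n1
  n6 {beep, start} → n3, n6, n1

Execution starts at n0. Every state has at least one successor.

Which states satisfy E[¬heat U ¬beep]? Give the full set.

{n0, n1, n3, n4, n5, n6}

States satisfying ¬heat: {n1, n3, n5, n6}.
States satisfying ¬beep: {n0, n1, n3, n4, n5}.
States satisfying E[¬heat U ¬beep]: {n0, n1, n3, n4, n5, n6}.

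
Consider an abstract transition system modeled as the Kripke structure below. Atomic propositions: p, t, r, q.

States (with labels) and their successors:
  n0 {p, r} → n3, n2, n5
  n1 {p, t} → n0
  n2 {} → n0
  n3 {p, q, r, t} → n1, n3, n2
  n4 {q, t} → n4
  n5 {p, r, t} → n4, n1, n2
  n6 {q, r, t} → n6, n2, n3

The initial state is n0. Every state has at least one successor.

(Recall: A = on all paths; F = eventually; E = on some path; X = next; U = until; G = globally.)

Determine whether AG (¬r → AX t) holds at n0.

States satisfying ¬r → AX t: {n0, n3, n4, n5, n6}.
States satisfying AG (¬r → AX t): {n4}.
n1 is reachable from n0 and violates ¬r → AX t, so AG fails at n0.
n0 ∉ Sat(AG (¬r → AX t)).

Violated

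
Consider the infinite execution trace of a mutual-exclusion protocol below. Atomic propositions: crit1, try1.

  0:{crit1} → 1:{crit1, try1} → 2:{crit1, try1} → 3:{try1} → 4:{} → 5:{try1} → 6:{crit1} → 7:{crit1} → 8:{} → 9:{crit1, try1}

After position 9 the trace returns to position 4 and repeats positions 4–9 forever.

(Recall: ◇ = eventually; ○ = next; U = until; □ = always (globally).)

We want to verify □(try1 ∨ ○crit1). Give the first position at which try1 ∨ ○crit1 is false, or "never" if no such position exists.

Check try1 ∨ ○crit1 at each position in order: 0 ✓, 1 ✓, 2 ✓, 3 ✓.
At position 4 the labels are {} and the next position 5 has {try1}, so try1 ∨ ○crit1 is false there. This is the first violation.

4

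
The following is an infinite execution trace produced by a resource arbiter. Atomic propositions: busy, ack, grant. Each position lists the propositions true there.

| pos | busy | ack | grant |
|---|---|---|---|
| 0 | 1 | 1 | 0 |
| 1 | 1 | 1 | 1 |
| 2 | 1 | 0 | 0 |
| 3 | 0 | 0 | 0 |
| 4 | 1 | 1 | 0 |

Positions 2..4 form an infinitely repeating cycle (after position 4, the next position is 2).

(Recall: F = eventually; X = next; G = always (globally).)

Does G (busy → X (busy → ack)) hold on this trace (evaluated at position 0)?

No

busy → X (busy → ack) must hold at every position from 0 onward. It fails at position 1, so G (busy → X (busy → ack)) is false.
Positions where busy holds: 0, 1, 2, 4.
Check X (busy → ack) at each: 0→ok, 1→fails, 2→ok, 4→fails.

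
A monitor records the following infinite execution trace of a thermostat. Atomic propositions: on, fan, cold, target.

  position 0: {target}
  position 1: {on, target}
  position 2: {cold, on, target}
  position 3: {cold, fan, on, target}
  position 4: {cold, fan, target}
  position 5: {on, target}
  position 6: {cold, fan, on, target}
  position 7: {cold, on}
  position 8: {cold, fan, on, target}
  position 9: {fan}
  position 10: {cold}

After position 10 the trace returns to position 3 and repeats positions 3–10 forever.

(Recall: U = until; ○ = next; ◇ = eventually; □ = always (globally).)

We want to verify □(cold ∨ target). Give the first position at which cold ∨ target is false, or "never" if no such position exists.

Check cold ∨ target at each position in order: 0 ✓, 1 ✓, 2 ✓, 3 ✓, 4 ✓, 5 ✓, 6 ✓, 7 ✓, 8 ✓.
At position 9 the labels are {fan}, so cold ∨ target is false there. This is the first violation.

9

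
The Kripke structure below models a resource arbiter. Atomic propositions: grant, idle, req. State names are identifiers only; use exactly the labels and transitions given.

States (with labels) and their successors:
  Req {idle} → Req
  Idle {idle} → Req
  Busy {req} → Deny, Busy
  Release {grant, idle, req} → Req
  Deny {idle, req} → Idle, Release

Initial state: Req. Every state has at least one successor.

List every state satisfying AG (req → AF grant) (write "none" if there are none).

{Req, Idle, Release}

States satisfying req → AF grant: {Req, Idle, Release}.
States satisfying AG (req → AF grant): {Req, Idle, Release}.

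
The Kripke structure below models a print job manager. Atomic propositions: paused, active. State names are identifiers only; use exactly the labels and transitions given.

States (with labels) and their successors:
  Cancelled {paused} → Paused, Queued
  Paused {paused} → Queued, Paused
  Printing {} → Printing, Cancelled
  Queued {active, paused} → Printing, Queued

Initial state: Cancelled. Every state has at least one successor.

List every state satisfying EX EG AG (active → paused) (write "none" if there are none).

States satisfying EG AG (active → paused): {Cancelled, Paused, Printing, Queued}.
States satisfying EX EG AG (active → paused): {Cancelled, Paused, Printing, Queued}.

{Cancelled, Paused, Printing, Queued}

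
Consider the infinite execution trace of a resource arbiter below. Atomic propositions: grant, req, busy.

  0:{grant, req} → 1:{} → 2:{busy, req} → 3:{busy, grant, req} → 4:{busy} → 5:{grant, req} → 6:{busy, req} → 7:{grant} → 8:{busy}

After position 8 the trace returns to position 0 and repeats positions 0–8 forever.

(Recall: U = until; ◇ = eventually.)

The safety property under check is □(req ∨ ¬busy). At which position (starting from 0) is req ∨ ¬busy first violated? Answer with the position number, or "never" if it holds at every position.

4

Check req ∨ ¬busy at each position in order: 0 ✓, 1 ✓, 2 ✓, 3 ✓.
At position 4 the labels are {busy}, so req ∨ ¬busy is false there. This is the first violation.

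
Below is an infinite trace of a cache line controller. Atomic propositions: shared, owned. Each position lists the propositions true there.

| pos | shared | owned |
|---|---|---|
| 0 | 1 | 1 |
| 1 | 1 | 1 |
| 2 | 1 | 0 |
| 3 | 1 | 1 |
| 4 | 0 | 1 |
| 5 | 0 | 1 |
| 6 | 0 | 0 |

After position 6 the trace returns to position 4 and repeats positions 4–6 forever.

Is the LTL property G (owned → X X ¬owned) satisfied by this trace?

Does not hold

owned → X X ¬owned must hold at every position from 0 onward. It fails at position 1, so G (owned → X X ¬owned) is false.
Positions where owned holds: 0, 1, 3, 4, 5.
Check X X ¬owned at each: 0→ok, 1→fails, 3→fails, 4→ok, 5→fails.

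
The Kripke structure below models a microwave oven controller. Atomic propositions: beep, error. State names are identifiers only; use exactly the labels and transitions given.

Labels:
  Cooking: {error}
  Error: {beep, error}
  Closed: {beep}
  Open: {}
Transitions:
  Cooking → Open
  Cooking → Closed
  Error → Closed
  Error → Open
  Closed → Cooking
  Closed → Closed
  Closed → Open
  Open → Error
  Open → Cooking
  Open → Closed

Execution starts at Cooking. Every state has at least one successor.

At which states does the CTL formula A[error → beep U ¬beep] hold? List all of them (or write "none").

{Cooking, Open}

States satisfying error → beep: {Error, Closed, Open}.
States satisfying ¬beep: {Cooking, Open}.
States satisfying A[error → beep U ¬beep]: {Cooking, Open}.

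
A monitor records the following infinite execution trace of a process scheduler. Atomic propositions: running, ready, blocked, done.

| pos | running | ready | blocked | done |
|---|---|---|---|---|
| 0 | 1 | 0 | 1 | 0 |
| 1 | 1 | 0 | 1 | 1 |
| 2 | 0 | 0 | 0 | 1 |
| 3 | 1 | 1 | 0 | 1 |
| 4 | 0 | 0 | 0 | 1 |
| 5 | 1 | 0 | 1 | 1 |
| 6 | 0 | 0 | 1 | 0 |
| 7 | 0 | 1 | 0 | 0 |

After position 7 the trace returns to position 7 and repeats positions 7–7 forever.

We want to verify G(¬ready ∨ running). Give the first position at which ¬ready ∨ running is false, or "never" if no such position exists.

Check ¬ready ∨ running at each position in order: 0 ✓, 1 ✓, 2 ✓, 3 ✓, 4 ✓, 5 ✓, 6 ✓.
At position 7 the labels are {ready}, so ¬ready ∨ running is false there. This is the first violation.

7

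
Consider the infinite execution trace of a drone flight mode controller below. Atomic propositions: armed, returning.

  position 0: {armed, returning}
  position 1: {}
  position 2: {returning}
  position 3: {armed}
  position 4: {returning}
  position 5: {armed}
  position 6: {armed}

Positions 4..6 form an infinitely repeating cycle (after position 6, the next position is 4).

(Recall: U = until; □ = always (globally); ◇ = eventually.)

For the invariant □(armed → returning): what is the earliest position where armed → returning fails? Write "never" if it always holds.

3

Check armed → returning at each position in order: 0 ✓, 1 ✓, 2 ✓.
At position 3 the labels are {armed}, so armed → returning is false there. This is the first violation.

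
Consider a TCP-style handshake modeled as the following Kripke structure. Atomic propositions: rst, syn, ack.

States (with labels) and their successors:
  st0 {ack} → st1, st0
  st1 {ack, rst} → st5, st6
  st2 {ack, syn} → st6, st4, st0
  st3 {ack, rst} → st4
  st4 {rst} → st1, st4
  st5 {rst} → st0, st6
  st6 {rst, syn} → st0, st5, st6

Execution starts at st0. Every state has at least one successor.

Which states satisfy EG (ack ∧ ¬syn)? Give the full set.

States satisfying ack ∧ ¬syn: {st0, st1, st3}.
States satisfying EG (ack ∧ ¬syn): {st0}.

{st0}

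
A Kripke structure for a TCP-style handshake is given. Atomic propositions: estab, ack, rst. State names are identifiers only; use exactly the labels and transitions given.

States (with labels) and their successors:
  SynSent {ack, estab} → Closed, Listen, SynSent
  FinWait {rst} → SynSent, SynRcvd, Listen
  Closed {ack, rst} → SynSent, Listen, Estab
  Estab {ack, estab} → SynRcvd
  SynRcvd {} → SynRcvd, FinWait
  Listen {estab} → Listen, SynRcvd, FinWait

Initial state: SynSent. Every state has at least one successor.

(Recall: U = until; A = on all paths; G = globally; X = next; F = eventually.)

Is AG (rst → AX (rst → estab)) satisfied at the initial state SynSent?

Yes

States satisfying rst → AX (rst → estab): {SynSent, FinWait, Closed, Estab, SynRcvd, Listen}.
States satisfying AG (rst → AX (rst → estab)): {SynSent, FinWait, Closed, Estab, SynRcvd, Listen}.
Every state reachable from SynSent satisfies rst → AX (rst → estab).
SynSent ∈ Sat(AG (rst → AX (rst → estab))).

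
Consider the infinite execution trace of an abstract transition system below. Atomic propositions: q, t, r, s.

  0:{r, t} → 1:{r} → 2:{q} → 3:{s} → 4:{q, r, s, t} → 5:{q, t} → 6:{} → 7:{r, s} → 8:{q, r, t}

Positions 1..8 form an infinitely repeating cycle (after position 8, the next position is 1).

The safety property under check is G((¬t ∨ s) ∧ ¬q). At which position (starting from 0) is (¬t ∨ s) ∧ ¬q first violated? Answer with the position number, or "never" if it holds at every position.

At position 0 the labels are {r, t}, so (¬t ∨ s) ∧ ¬q is false there. This is the first violation.

0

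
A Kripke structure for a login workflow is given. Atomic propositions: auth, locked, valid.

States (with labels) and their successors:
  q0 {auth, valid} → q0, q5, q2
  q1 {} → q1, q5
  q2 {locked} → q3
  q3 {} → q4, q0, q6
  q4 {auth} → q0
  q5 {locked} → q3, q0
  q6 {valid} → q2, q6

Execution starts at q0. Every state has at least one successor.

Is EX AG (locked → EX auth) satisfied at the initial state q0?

Violated

States satisfying AG (locked → EX auth): ∅.
States satisfying EX AG (locked → EX auth): ∅.
No suitable path/successor from q0 witnesses the formula.
q0 ∉ Sat(EX AG (locked → EX auth)).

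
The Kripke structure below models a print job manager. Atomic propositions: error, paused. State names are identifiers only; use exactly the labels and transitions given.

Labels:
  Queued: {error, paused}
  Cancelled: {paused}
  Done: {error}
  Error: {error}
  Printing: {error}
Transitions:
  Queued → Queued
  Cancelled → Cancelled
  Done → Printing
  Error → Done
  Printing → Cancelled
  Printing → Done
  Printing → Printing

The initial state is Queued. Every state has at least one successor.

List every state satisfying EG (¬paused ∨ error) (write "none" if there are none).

{Queued, Done, Error, Printing}

States satisfying ¬paused ∨ error: {Queued, Done, Error, Printing}.
States satisfying EG (¬paused ∨ error): {Queued, Done, Error, Printing}.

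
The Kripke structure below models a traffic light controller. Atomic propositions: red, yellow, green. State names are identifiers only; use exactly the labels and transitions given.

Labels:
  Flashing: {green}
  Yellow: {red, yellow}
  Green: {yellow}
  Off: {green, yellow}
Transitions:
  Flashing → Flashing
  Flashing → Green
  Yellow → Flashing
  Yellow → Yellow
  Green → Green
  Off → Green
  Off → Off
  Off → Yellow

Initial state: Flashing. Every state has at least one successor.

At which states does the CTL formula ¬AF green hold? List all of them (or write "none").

{Yellow, Green}

States satisfying green: {Flashing, Off}.
States satisfying AF green: {Flashing, Off}.
States satisfying ¬AF green: {Yellow, Green}.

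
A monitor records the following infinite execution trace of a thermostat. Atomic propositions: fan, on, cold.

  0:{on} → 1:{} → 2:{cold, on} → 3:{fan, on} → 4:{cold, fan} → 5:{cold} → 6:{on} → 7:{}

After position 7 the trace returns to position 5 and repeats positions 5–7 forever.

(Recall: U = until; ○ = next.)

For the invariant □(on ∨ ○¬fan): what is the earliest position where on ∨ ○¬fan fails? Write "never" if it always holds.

never

on ∨ ○¬fan holds at every position 0..7, and those are all the positions the trace ever visits, so the invariant □(on ∨ ○¬fan) is never violated.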